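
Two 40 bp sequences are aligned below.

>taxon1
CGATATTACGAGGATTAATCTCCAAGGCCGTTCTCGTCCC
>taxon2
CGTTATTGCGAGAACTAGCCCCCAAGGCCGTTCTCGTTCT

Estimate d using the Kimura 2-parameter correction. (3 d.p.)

0.290

Of 40 sites, 8 differences are transitions and 1 are transversions, so P = 8/40 = 0.2 and Q = 1/40 = 0.025.
Under the Kimura two-parameter model, d = −½ ln(1 − 2P − Q) − ¼ ln(1 − 2Q).
1 − 2P − Q = 0.575, giving −½ ln(0.575) = 0.276693.
1 − 2Q = 0.95, giving −¼ ln(0.95) = 0.012823.
d = 0.276693 + 0.012823 = 0.289516.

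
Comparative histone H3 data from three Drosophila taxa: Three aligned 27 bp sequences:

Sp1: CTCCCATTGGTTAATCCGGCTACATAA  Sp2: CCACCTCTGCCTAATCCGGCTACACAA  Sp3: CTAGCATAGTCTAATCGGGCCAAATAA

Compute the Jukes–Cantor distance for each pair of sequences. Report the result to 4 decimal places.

d(Sp1,Sp2) = 0.3181, d(Sp1,Sp3) = 0.3770, d(Sp2,Sp3) = 0.5107

Sp1–Sp2: 7/27 sites differ → p ≈ 0.259259, d = −0.75 ln(1 − 0.345679) = 0.318118 ≈ 0.3181.
Sp1–Sp3: 8/27 sites differ → p ≈ 0.296296, d = −0.75 ln(1 − 0.395061) = 0.376971 ≈ 0.3770.
Sp2–Sp3: 10/27 sites differ → p ≈ 0.37037, d = −0.75 ln(1 − 0.493827) = 0.510658 ≈ 0.5107.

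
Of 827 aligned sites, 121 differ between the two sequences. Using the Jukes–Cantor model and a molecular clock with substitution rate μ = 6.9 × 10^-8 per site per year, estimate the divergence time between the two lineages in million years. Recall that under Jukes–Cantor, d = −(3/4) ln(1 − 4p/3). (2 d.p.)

p = 121/827 ≈ 0.146312.
d = −(3/4) ln(1 − 4p/3) = −0.75 ln(1 − 0.195083) = −0.75 ln(0.804917)
  = −0.75 × (-0.217016) = 0.162762 substitutions/site.
Under a molecular clock d = 2μt, so t = d/(2μ) = 0.162762 / (2 × 6.9 × 10^-8) = 1.18 million years.

1.18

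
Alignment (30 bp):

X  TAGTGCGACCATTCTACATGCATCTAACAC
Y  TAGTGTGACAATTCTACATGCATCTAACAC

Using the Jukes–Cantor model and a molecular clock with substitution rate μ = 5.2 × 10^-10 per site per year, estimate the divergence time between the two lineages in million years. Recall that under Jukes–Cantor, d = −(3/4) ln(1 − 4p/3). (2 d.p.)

67.13

The sequences differ at 2 of 30 sites (6, 10), so p = 2/30 ≈ 0.066667.
d = −(3/4) ln(1 − 4p/3) = −0.75 ln(1 − 0.088889) = −0.75 ln(0.911111)
  = −0.75 × (-0.093091) = 0.069818 substitutions/site.
Under a molecular clock d = 2μt, so t = d/(2μ) = 0.069818 / (2 × 5.2 × 10^-10) = 67.13 million years.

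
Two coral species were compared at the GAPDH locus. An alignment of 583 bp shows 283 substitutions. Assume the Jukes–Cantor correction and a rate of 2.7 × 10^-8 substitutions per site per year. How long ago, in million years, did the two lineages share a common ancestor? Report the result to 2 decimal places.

14.47

p = 283/583 ≈ 0.48542.
d = −(3/4) ln(1 − 4p/3) = −0.75 ln(1 − 0.647227) = −0.75 ln(0.352773)
  = −0.75 × (-1.041930) = 0.781448 substitutions/site.
Under a molecular clock d = 2μt, so t = d/(2μ) = 0.781448 / (2 × 2.7 × 10^-8) = 14.47 million years.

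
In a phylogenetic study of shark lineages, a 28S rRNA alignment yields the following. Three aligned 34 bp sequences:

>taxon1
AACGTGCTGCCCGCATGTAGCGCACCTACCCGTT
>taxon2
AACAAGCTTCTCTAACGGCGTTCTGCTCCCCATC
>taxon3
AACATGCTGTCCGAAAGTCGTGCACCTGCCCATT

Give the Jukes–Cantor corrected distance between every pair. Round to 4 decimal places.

d(taxon1,taxon2) = 0.7405, d(taxon1,taxon3) = 0.2824, d(taxon2,taxon3) = 0.4770

taxon1–taxon2: 16/34 sites differ → p ≈ 0.470588, d = −0.75 ln(1 − 0.627451) = 0.740540 ≈ 0.7405.
taxon1–taxon3: 8/34 sites differ → p ≈ 0.235294, d = −0.75 ln(1 − 0.313725) = 0.282358 ≈ 0.2824.
taxon2–taxon3: 12/34 sites differ → p ≈ 0.352941, d = −0.75 ln(1 − 0.470588) = 0.476991 ≈ 0.4770.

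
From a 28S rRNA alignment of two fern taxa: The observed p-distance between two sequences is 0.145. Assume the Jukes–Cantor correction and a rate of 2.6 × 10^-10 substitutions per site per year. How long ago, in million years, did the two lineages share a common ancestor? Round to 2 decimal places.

d = −(3/4) ln(1 − 4p/3) = −0.75 ln(1 − 0.193333) = −0.75 ln(0.806667)
  = −0.75 × (-0.214844) = 0.161133 substitutions/site.
Under a molecular clock d = 2μt, so t = d/(2μ) = 0.161133 / (2 × 2.6 × 10^-10) = 309.87 million years.

309.87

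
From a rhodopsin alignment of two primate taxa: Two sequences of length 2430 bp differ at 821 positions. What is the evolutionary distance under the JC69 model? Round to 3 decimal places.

0.449

p = 821/2430 ≈ 0.33786.
d = −(3/4) ln(1 − 4p/3) = −0.75 ln(1 − 0.45048) = −0.75 ln(0.54952)
  = −0.75 × (-0.598710) = 0.449033 substitutions/site.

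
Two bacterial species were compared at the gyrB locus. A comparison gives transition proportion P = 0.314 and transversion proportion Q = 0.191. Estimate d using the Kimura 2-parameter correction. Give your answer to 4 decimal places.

Under the Kimura two-parameter model, d = −½ ln(1 − 2P − Q) − ¼ ln(1 − 2Q).
1 − 2P − Q = 0.181, giving −½ ln(0.181) = 0.854629.
1 − 2Q = 0.618, giving −¼ ln(0.618) = 0.120317.
d = 0.854629 + 0.120317 = 0.974946.

0.9749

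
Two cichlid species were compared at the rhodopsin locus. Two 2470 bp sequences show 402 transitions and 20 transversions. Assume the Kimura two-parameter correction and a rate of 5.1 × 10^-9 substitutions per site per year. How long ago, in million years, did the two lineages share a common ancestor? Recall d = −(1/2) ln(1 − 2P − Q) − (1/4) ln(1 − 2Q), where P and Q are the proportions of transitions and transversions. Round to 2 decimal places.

P = 402/2470 ≈ 0.162753 and Q = 20/2470 ≈ 0.008097.
Under the Kimura two-parameter model, d = −½ ln(1 − 2P − Q) − ¼ ln(1 − 2Q).
1 − 2P − Q = 0.666397, giving −½ ln(0.666397) = 0.202935.
1 − 2Q = 0.983806, giving −¼ ln(0.983806) = 0.004082.
d = 0.202935 + 0.004082 = 0.207017.
Under a molecular clock d = 2μt, so t = d/(2μ) = 0.207017 / (2 × 5.1 × 10^-9) = 20.30 million years.

20.30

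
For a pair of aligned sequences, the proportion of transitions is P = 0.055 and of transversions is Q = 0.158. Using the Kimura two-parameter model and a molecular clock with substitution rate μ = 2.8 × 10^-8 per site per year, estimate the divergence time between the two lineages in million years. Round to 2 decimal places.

Under the Kimura two-parameter model, d = −½ ln(1 − 2P − Q) − ¼ ln(1 − 2Q).
1 − 2P − Q = 0.732, giving −½ ln(0.732) = 0.155987.
1 − 2Q = 0.684, giving −¼ ln(0.684) = 0.094949.
d = 0.155987 + 0.094949 = 0.250936.
Under a molecular clock d = 2μt, so t = d/(2μ) = 0.250936 / (2 × 2.8 × 10^-8) = 4.48 million years.

4.48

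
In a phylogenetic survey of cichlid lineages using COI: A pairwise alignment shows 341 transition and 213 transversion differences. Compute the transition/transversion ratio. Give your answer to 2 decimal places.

1.60

R = 341/213 = 1.600938… ≈ 1.60 (to 2 d.p.).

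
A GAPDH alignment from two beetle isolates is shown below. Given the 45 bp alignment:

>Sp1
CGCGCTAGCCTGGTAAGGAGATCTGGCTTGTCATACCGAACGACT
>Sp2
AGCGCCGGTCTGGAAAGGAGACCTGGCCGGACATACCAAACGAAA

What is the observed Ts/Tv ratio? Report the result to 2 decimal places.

1.00

Transitions are A↔G and C↔T; transversions are all other mismatches.
Transitions: 6. Transversions: 6.
R = 6/6 = 1.00.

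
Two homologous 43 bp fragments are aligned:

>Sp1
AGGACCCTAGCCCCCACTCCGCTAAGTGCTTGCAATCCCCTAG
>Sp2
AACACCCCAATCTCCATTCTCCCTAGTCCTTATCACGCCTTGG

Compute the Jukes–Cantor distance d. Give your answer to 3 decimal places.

The sequences differ at 19 of 43 sites, so p = 19/43 ≈ 0.44186.
d = −(3/4) ln(1 − 4p/3) = −0.75 ln(1 − 0.589147) = −0.75 ln(0.410853)
  = −0.75 × (-0.889520) = 0.667140 substitutions/site.

0.667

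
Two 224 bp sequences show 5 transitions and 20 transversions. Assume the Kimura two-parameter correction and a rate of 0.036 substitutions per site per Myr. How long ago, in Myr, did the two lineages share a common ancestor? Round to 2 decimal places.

1.68

P = 5/224 ≈ 0.022321 and Q = 20/224 ≈ 0.089286.
Under the Kimura two-parameter model, d = −½ ln(1 − 2P − Q) − ¼ ln(1 − 2Q).
1 − 2P − Q = 0.866072, giving −½ ln(0.866072) = 0.071894.
1 − 2Q = 0.821428, giving −¼ ln(0.821428) = 0.049178.
d = 0.071894 + 0.049178 = 0.121072.
Under a molecular clock d = 2μt, so t = d/(2μ) = 0.121072 / (2 × 0.036) = 1.68 Myr.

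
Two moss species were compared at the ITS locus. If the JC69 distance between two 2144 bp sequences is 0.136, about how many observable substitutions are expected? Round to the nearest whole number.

Invert JC69: p = (3/4)(1 − e^(−4d/3)) = 0.75 × (1 − e^(-0.181333)) = 0.75 × (1 − 0.834158) = 0.124382.
Expected differing sites = pL ≈ 0.124382 × 2144 = 266.675008 ≈ 267.

267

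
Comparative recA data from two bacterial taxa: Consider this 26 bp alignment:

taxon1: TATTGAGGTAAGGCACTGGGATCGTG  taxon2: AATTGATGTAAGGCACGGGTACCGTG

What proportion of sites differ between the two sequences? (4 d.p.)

The sequences differ at 5 of 26 positions (sites 1, 7, 17, 20, 22).
p = 5/26 = 0.192307… ≈ 0.1923 (to 4 d.p.).

0.1923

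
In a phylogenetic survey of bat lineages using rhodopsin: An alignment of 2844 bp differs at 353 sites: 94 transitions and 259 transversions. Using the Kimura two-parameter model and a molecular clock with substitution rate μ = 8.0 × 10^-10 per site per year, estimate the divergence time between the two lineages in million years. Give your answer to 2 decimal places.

84.85

P = 94/2844 ≈ 0.033052 and Q = 259/2844 ≈ 0.091069.
Under the Kimura two-parameter model, d = −½ ln(1 − 2P − Q) − ¼ ln(1 − 2Q).
1 − 2P − Q = 0.842827, giving −½ ln(0.842827) = 0.085497.
1 − 2Q = 0.817862, giving −¼ ln(0.817862) = 0.050265.
d = 0.085497 + 0.050265 = 0.135762.
Under a molecular clock d = 2μt, so t = d/(2μ) = 0.135762 / (2 × 8.0 × 10^-10) = 84.85 million years.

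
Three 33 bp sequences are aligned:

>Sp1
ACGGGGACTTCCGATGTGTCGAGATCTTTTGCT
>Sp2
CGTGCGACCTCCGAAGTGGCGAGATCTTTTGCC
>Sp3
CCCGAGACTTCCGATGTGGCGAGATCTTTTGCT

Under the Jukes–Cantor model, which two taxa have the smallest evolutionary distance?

Sp1 and Sp3

Sp1–Sp2: 8/33 differ, p = 0.242, d = 0.293.
Sp1–Sp3: 4/33 differ, p = 0.121, d = 0.132.
Sp2–Sp3: 6/33 differ, p = 0.182, d = 0.208.
The smallest distance is between Sp1 and Sp3.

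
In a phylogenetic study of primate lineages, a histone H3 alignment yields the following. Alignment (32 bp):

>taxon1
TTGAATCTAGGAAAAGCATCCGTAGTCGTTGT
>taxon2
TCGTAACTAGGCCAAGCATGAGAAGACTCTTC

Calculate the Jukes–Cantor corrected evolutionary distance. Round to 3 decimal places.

The sequences differ at 13 of 32 sites, so p = 13/32 = 0.40625.
d = −(3/4) ln(1 − 4p/3) = −0.75 ln(1 − 0.541667) = −0.75 ln(0.458333)
  = −0.75 × (-0.780159) = 0.585119 substitutions/site.

0.585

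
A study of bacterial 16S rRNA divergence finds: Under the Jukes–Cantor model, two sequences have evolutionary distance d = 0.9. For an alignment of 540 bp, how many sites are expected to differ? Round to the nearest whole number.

Invert JC69: p = (3/4)(1 − e^(−4d/3)) = 0.75 × (1 − e^(-1.2)) = 0.75 × (1 − 0.301194) = 0.524105.
Expected differing sites = pL ≈ 0.524105 × 540 = 283.0167 ≈ 283.

283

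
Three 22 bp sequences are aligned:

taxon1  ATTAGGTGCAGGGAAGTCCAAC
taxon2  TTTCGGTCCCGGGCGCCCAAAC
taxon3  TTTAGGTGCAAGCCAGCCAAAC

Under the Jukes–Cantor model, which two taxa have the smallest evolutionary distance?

taxon1–taxon2: 9/22 differ, p = 0.409, d = 0.591.
taxon1–taxon3: 6/22 differ, p = 0.273, d = 0.339.
taxon2–taxon3: 7/22 differ, p = 0.318, d = 0.414.
The smallest distance is between taxon1 and taxon3.

taxon1 and taxon3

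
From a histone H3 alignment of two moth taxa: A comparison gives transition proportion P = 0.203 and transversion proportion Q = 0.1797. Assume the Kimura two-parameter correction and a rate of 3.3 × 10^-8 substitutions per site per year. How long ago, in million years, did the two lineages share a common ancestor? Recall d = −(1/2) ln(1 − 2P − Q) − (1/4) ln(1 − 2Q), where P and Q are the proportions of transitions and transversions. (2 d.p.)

Under the Kimura two-parameter model, d = −½ ln(1 − 2P − Q) − ¼ ln(1 − 2Q).
1 − 2P − Q = 0.4143, giving −½ ln(0.4143) = 0.440582.
1 − 2Q = 0.6406, giving −¼ ln(0.6406) = 0.111338.
d = 0.440582 + 0.111338 = 0.551920.
Under a molecular clock d = 2μt, so t = d/(2μ) = 0.551920 / (2 × 3.3 × 10^-8) = 8.36 million years.

8.36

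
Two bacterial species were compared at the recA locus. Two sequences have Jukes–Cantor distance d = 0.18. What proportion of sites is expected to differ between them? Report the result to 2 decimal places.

0.16

p = (3/4)(1 − e^(−4d/3)) = 0.75 × (1 − e^(-0.24)) = 0.75 × (1 − 0.786628) = 0.160029.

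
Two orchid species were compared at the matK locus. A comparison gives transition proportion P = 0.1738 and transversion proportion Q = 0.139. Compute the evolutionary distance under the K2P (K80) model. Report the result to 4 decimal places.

0.4148

Under the Kimura two-parameter model, d = −½ ln(1 − 2P − Q) − ¼ ln(1 − 2Q).
1 − 2P − Q = 0.5134, giving −½ ln(0.5134) = 0.333350.
1 − 2Q = 0.722, giving −¼ ln(0.722) = 0.081433.
d = 0.333350 + 0.081433 = 0.414783.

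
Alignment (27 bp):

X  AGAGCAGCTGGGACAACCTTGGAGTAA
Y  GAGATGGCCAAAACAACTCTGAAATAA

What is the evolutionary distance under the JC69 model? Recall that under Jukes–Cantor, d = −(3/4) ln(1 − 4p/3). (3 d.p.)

The sequences differ at 14 of 27 sites, so p = 14/27 ≈ 0.518519.
d = −(3/4) ln(1 − 4p/3) = −0.75 ln(1 − 0.691359) = −0.75 ln(0.308641)
  = −0.75 × (-1.175576) = 0.881682 substitutions/site.

0.882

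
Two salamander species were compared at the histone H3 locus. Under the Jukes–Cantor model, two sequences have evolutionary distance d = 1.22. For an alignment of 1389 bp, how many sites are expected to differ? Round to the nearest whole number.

Invert JC69: p = (3/4)(1 − e^(−4d/3)) = 0.75 × (1 − e^(-1.626667)) = 0.75 × (1 − 0.196584) = 0.602562.
Expected differing sites = pL ≈ 0.602562 × 1389 = 836.958618 ≈ 837.

837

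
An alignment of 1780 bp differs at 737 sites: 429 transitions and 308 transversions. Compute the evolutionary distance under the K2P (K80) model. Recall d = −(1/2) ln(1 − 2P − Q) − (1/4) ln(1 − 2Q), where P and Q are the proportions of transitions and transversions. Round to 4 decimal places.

P = 429/1780 ≈ 0.241011 and Q = 308/1780 ≈ 0.173034.
Under the Kimura two-parameter model, d = −½ ln(1 − 2P − Q) − ¼ ln(1 − 2Q).
1 − 2P − Q = 0.344944, giving −½ ln(0.344944) = 0.532187.
1 − 2Q = 0.653932, giving −¼ ln(0.653932) = 0.106188.
d = 0.532187 + 0.106188 = 0.638375.

0.6384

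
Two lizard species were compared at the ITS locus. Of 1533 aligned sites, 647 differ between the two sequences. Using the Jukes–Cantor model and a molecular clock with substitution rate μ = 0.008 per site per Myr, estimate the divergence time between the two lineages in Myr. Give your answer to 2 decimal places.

p = 647/1533 ≈ 0.422048.
d = −(3/4) ln(1 − 4p/3) = −0.75 ln(1 − 0.562731) = −0.75 ln(0.437269)
  = −0.75 × (-0.827207) = 0.620405 substitutions/site.
Under a molecular clock d = 2μt, so t = d/(2μ) = 0.620405 / (2 × 0.008) = 38.78 Myr.

38.78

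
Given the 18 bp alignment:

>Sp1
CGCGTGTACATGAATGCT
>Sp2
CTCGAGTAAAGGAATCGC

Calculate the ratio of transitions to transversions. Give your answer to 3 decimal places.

0.167

Transitions are A↔G and C↔T; transversions are all other mismatches.
Transitions: 1. Transversions: 6.
R = 1/6 = 0.166666… ≈ 0.167 (to 3 d.p.).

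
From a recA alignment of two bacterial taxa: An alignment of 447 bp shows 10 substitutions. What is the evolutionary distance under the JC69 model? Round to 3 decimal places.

p = 10/447 ≈ 0.022371.
d = −(3/4) ln(1 − 4p/3) = −0.75 ln(1 − 0.029828) = −0.75 ln(0.970172)
  = −0.75 × (-0.030282) = 0.022712 substitutions/site.

0.023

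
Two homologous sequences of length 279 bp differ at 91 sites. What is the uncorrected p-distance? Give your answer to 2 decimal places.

p = 91/279 = 0.326164… ≈ 0.33 (to 2 d.p.).

0.33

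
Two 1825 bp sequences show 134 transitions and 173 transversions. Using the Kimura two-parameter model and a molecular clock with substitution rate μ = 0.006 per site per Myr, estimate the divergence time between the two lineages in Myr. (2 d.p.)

15.90

P = 134/1825 ≈ 0.073425 and Q = 173/1825 ≈ 0.094795.
Under the Kimura two-parameter model, d = −½ ln(1 − 2P − Q) − ¼ ln(1 − 2Q).
1 − 2P − Q = 0.758355, giving −½ ln(0.758355) = 0.138302.
1 − 2Q = 0.81041, giving −¼ ln(0.81041) = 0.052554.
d = 0.138302 + 0.052554 = 0.190856.
Under a molecular clock d = 2μt, so t = d/(2μ) = 0.190856 / (2 × 0.006) = 15.90 Myr.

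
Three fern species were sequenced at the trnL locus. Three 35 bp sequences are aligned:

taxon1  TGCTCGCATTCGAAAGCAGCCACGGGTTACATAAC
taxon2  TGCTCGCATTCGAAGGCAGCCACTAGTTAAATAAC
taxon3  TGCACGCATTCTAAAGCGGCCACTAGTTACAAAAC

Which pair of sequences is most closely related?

taxon1 and taxon2

taxon1–taxon2: 4/35 differ, p = 0.114, d = 0.124.
taxon1–taxon3: 6/35 differ, p = 0.171, d = 0.195.
taxon2–taxon3: 6/35 differ, p = 0.171, d = 0.195.
The smallest distance is between taxon1 and taxon2.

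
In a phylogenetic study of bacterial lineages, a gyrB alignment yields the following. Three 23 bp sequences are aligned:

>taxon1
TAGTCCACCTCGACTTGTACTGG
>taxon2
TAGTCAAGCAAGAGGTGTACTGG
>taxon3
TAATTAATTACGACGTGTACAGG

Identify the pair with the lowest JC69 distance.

taxon1–taxon2: 6/23 differ, p = 0.261, d = 0.321.
taxon1–taxon3: 8/23 differ, p = 0.348, d = 0.467.
taxon2–taxon3: 7/23 differ, p = 0.304, d = 0.390.
The smallest distance is between taxon1 and taxon2.

taxon1 and taxon2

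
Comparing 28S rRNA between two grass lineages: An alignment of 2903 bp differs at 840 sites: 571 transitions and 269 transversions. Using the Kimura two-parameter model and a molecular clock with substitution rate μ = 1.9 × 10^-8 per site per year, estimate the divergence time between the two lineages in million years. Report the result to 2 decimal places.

10.11

P = 571/2903 ≈ 0.196693 and Q = 269/2903 ≈ 0.092663.
Under the Kimura two-parameter model, d = −½ ln(1 − 2P − Q) − ¼ ln(1 − 2Q).
1 − 2P − Q = 0.513951, giving −½ ln(0.513951) = 0.332814.
1 − 2Q = 0.814674, giving −¼ ln(0.814674) = 0.051242.
d = 0.332814 + 0.051242 = 0.384056.
Under a molecular clock d = 2μt, so t = d/(2μ) = 0.384056 / (2 × 1.9 × 10^-8) = 10.11 million years.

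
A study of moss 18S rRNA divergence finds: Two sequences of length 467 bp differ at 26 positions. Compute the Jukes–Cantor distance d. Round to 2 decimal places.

p = 26/467 ≈ 0.055675.
d = −(3/4) ln(1 − 4p/3) = −0.75 ln(1 − 0.074233) = −0.75 ln(0.925767)
  = −0.75 × (-0.077133) = 0.057850 substitutions/site.

0.06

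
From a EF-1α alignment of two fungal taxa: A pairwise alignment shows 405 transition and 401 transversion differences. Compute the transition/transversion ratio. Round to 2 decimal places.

R = 405/401 = 1.009975… ≈ 1.01 (to 2 d.p.).

1.01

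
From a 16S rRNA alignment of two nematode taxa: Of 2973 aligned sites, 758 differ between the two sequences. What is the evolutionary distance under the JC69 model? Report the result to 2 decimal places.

0.31

p = 758/2973 ≈ 0.254961.
d = −(3/4) ln(1 − 4p/3) = −0.75 ln(1 − 0.339948) = −0.75 ln(0.660052)
  = −0.75 × (-0.415437) = 0.311578 substitutions/site.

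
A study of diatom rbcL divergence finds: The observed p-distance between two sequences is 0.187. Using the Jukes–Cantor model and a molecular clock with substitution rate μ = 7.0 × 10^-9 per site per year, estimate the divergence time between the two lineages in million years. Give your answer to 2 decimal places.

15.36

d = −(3/4) ln(1 − 4p/3) = −0.75 ln(1 − 0.249333) = −0.75 ln(0.750667)
  = −0.75 × (-0.286793) = 0.215095 substitutions/site.
Under a molecular clock d = 2μt, so t = d/(2μ) = 0.215095 / (2 × 7.0 × 10^-9) = 15.36 million years.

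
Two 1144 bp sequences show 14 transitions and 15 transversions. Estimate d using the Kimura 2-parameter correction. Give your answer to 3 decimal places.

P = 14/1144 ≈ 0.012238 and Q = 15/1144 ≈ 0.013112.
Under the Kimura two-parameter model, d = −½ ln(1 − 2P − Q) − ¼ ln(1 − 2Q).
1 − 2P − Q = 0.962412, giving −½ ln(0.962412) = 0.019156.
1 − 2Q = 0.973776, giving −¼ ln(0.973776) = 0.006643.
d = 0.019156 + 0.006643 = 0.025799.

0.026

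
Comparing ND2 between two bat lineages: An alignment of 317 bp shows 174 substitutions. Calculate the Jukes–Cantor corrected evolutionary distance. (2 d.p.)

p = 174/317 ≈ 0.548896.
d = −(3/4) ln(1 − 4p/3) = −0.75 ln(1 − 0.731861) = −0.75 ln(0.268139)
  = −0.75 × (-1.316250) = 0.987188 substitutions/site.

0.99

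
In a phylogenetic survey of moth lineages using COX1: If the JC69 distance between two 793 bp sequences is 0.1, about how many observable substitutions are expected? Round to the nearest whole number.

Invert JC69: p = (3/4)(1 − e^(−4d/3)) = 0.75 × (1 − e^(-0.133333)) = 0.75 × (1 − 0.875174) = 0.093620.
Expected differing sites = pL ≈ 0.093620 × 793 = 74.24066 ≈ 74.

74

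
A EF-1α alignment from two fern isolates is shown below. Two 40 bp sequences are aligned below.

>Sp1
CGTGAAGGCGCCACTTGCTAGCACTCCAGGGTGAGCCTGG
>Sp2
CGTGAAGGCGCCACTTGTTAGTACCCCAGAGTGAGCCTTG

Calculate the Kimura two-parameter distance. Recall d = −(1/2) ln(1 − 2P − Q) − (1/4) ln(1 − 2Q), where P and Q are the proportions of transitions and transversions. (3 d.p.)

0.140

Of 40 sites, 4 differences are transitions and 1 are transversions, so P = 4/40 = 0.1 and Q = 1/40 = 0.025.
Under the Kimura two-parameter model, d = −½ ln(1 − 2P − Q) − ¼ ln(1 − 2Q).
1 − 2P − Q = 0.775, giving −½ ln(0.775) = 0.127446.
1 − 2Q = 0.95, giving −¼ ln(0.95) = 0.012823.
d = 0.127446 + 0.012823 = 0.140269.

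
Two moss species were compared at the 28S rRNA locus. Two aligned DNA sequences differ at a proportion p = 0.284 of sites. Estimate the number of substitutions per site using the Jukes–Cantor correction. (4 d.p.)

0.3569

d = −(3/4) ln(1 − 4p/3) = −0.75 ln(1 − 0.378667) = −0.75 ln(0.621333)
  = −0.75 × (-0.475888) = 0.356916 substitutions/site.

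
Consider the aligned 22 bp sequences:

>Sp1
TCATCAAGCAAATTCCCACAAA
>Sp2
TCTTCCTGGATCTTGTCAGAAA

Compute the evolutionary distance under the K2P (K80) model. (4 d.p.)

0.6279

Of 22 sites, 1 differences are transitions and 8 are transversions, so P = 1/22 ≈ 0.045455 and Q = 8/22 ≈ 0.363636.
Under the Kimura two-parameter model, d = −½ ln(1 − 2P − Q) − ¼ ln(1 − 2Q).
1 − 2P − Q = 0.545454, giving −½ ln(0.545454) = 0.303068.
1 − 2Q = 0.272728, giving −¼ ln(0.272728) = 0.324820.
d = 0.303068 + 0.324820 = 0.627888.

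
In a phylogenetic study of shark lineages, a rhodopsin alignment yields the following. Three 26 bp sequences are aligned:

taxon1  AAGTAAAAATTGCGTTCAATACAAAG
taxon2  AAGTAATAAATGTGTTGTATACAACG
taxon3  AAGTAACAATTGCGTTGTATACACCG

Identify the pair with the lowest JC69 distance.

taxon1–taxon2: 6/26 differ, p = 0.231, d = 0.276.
taxon1–taxon3: 5/26 differ, p = 0.192, d = 0.222.
taxon2–taxon3: 4/26 differ, p = 0.154, d = 0.172.
The smallest distance is between taxon2 and taxon3.

taxon2 and taxon3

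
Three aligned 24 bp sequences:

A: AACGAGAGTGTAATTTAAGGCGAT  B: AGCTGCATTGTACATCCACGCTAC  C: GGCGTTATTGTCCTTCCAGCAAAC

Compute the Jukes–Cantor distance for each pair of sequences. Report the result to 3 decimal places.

A–B: 12/24 sites differ → p = 0.5, d = −0.75 ln(1 − 0.666667) = 0.823960 ≈ 0.824.
A–C: 13/24 sites differ → p ≈ 0.541667, d = −0.75 ln(1 − 0.722223) = 0.960702 ≈ 0.961.
B–C: 10/24 sites differ → p ≈ 0.416667, d = −0.75 ln(1 − 0.555556) = 0.608198 ≈ 0.608.

d(A,B) = 0.824, d(A,C) = 0.961, d(B,C) = 0.608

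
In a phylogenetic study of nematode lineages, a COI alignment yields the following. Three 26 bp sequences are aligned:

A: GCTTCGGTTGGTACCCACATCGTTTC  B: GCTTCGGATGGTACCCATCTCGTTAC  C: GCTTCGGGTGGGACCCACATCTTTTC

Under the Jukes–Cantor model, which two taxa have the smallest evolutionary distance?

A–B: 4/26 differ, p = 0.154, d = 0.172.
A–C: 3/26 differ, p = 0.115, d = 0.125.
B–C: 6/26 differ, p = 0.231, d = 0.276.
The smallest distance is between A and C.

A and C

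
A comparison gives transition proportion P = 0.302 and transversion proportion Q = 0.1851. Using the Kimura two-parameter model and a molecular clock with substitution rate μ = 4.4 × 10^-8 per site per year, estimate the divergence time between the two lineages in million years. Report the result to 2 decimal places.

10.16

Under the Kimura two-parameter model, d = −½ ln(1 − 2P − Q) − ¼ ln(1 − 2Q).
1 − 2P − Q = 0.2109, giving −½ ln(0.2109) = 0.778186.
1 − 2Q = 0.6298, giving −¼ ln(0.6298) = 0.115588.
d = 0.778186 + 0.115588 = 0.893774.
Under a molecular clock d = 2μt, so t = d/(2μ) = 0.893774 / (2 × 4.4 × 10^-8) = 10.16 million years.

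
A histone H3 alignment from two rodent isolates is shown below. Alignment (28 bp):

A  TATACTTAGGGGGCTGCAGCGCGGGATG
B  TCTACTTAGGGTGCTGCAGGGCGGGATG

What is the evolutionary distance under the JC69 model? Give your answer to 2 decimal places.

0.12

The sequences differ at 3 of 28 sites (2, 12, 20), so p = 3/28 ≈ 0.107143.
d = −(3/4) ln(1 − 4p/3) = −0.75 ln(1 − 0.142857) = −0.75 ln(0.857143)
  = −0.75 × (-0.154151) = 0.115613 substitutions/site.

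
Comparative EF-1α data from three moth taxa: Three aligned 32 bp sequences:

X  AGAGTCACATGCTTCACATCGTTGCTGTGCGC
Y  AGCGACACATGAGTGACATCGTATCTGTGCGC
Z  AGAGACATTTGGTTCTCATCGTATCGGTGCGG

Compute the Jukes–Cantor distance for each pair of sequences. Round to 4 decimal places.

X–Y: 7/32 sites differ → p = 0.21875, d = −0.75 ln(1 − 0.291667) = 0.258631 ≈ 0.2586.
X–Z: 9/32 sites differ → p = 0.28125, d = −0.75 ln(1 − 0.375) = 0.352503 ≈ 0.3525.
Y–Z: 9/32 sites differ → p = 0.28125, d = −0.75 ln(1 − 0.375) = 0.352503 ≈ 0.3525.

d(X,Y) = 0.2586, d(X,Z) = 0.3525, d(Y,Z) = 0.3525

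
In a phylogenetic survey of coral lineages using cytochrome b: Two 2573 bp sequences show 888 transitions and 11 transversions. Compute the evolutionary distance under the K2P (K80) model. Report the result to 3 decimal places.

P = 888/2573 ≈ 0.345122 and Q = 11/2573 ≈ 0.004275.
Under the Kimura two-parameter model, d = −½ ln(1 − 2P − Q) − ¼ ln(1 − 2Q).
1 − 2P − Q = 0.305481, giving −½ ln(0.305481) = 0.592934.
1 − 2Q = 0.99145, giving −¼ ln(0.99145) = 0.002147.
d = 0.592934 + 0.002147 = 0.595081.

0.595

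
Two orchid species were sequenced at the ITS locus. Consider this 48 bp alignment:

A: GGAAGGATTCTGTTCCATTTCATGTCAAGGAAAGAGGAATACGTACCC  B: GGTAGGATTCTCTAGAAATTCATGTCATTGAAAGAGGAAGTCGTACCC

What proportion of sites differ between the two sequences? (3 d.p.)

The sequences differ at 10 of 48 positions (sites 3, 12, 14, 15, 16, 18, 28, 29, 40, 41).
p = 10/48 = 0.208333… ≈ 0.208 (to 3 d.p.).

0.208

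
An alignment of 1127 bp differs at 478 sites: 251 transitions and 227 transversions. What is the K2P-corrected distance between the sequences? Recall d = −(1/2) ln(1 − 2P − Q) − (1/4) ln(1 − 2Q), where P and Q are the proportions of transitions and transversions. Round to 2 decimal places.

0.65

P = 251/1127 ≈ 0.222715 and Q = 227/1127 ≈ 0.20142.
Under the Kimura two-parameter model, d = −½ ln(1 − 2P − Q) − ¼ ln(1 − 2Q).
1 − 2P − Q = 0.35315, giving −½ ln(0.35315) = 0.520431.
1 − 2Q = 0.59716, giving −¼ ln(0.59716) = 0.128893.
d = 0.520431 + 0.128893 = 0.649324.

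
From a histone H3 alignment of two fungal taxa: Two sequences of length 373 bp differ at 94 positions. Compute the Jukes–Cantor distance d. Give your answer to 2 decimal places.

p = 94/373 ≈ 0.252011.
d = −(3/4) ln(1 − 4p/3) = −0.75 ln(1 − 0.336015) = −0.75 ln(0.663985)
  = −0.75 × (-0.409496) = 0.307122 substitutions/site.

0.31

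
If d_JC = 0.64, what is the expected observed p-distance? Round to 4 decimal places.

0.4305

p = (3/4)(1 − e^(−4d/3)) = 0.75 × (1 − e^(-0.853333)) = 0.75 × (1 − 0.425993) = 0.430505.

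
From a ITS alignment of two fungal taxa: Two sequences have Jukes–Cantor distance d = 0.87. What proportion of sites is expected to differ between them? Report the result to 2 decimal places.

p = (3/4)(1 − e^(−4d/3)) = 0.75 × (1 − e^(-1.16)) = 0.75 × (1 − 0.313486) = 0.514886.

0.51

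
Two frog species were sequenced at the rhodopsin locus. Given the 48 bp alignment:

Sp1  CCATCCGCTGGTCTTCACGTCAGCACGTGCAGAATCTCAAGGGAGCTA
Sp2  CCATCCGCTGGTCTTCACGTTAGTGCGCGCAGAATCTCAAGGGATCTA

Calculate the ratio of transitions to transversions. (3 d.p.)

Transitions are A↔G and C↔T; transversions are all other mismatches.
Transitions: 4. Transversions: 1.
R = 4/1 = 4.000.

4.000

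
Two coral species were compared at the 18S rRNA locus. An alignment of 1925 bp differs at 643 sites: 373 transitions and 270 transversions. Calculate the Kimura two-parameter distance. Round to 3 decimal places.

P = 373/1925 ≈ 0.193766 and Q = 270/1925 ≈ 0.14026.
Under the Kimura two-parameter model, d = −½ ln(1 − 2P − Q) − ¼ ln(1 − 2Q).
1 − 2P − Q = 0.472208, giving −½ ln(0.472208) = 0.375168.
1 − 2Q = 0.71948, giving −¼ ln(0.71948) = 0.082307.
d = 0.375168 + 0.082307 = 0.457475.

0.457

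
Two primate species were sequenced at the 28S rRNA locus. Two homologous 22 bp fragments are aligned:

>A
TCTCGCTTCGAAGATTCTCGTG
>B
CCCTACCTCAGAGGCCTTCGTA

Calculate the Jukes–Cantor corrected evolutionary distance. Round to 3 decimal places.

0.974

The sequences differ at 12 of 22 sites, so p = 12/22 ≈ 0.545455.
d = −(3/4) ln(1 − 4p/3) = −0.75 ln(1 − 0.727273) = −0.75 ln(0.272727)
  = −0.75 × (-1.299284) = 0.974463 substitutions/site.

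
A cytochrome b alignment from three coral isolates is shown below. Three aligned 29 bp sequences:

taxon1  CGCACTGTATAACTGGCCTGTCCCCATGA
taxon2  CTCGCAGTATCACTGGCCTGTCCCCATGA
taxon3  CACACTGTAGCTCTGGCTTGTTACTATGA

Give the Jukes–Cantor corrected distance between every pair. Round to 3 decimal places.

taxon1–taxon2: 4/29 sites differ → p ≈ 0.137931, d = −0.75 ln(1 − 0.183908) = 0.152421 ≈ 0.152.
taxon1–taxon3: 8/29 sites differ → p ≈ 0.275862, d = −0.75 ln(1 − 0.367816) = 0.343931 ≈ 0.344.
taxon2–taxon3: 9/29 sites differ → p ≈ 0.310345, d = −0.75 ln(1 − 0.413793) = 0.400562 ≈ 0.401.

d(taxon1,taxon2) = 0.152, d(taxon1,taxon3) = 0.344, d(taxon2,taxon3) = 0.401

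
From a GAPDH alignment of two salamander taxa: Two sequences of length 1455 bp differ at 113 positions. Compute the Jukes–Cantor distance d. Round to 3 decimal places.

p = 113/1455 ≈ 0.077663.
d = −(3/4) ln(1 − 4p/3) = −0.75 ln(1 − 0.103551) = −0.75 ln(0.896449)
  = −0.75 × (-0.109314) = 0.081986 substitutions/site.

0.082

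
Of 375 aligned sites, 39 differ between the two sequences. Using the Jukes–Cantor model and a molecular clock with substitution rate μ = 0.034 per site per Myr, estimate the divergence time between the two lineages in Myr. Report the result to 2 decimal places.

p = 39/375 = 0.104.
d = −(3/4) ln(1 − 4p/3) = −0.75 ln(1 − 0.138667) = −0.75 ln(0.861333)
  = −0.75 × (-0.149274) = 0.111956 substitutions/site.
Under a molecular clock d = 2μt, so t = d/(2μ) = 0.111956 / (2 × 0.034) = 1.65 Myr.

1.65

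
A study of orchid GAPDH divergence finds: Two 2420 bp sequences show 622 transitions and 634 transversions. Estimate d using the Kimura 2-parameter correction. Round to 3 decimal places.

P = 622/2420 ≈ 0.257025 and Q = 634/2420 ≈ 0.261983.
Under the Kimura two-parameter model, d = −½ ln(1 − 2P − Q) − ¼ ln(1 − 2Q).
1 − 2P − Q = 0.223967, giving −½ ln(0.223967) = 0.748128.
1 − 2Q = 0.476034, giving −¼ ln(0.476034) = 0.185566.
d = 0.748128 + 0.185566 = 0.933694.

0.934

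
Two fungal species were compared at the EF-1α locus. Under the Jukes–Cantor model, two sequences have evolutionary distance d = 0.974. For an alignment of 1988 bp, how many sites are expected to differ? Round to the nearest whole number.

Invert JC69: p = (3/4)(1 − e^(−4d/3)) = 0.75 × (1 − e^(-1.298667)) = 0.75 × (1 − 0.272895) = 0.545329.
Expected differing sites = pL ≈ 0.545329 × 1988 = 1084.114052 ≈ 1084.

1084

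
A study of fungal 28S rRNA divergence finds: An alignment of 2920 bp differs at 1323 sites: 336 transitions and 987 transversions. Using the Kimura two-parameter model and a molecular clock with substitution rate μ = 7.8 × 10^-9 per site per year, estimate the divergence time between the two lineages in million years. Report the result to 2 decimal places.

P = 336/2920 ≈ 0.115068 and Q = 987/2920 ≈ 0.338014.
Under the Kimura two-parameter model, d = −½ ln(1 − 2P − Q) − ¼ ln(1 − 2Q).
1 − 2P − Q = 0.43185, giving −½ ln(0.43185) = 0.419838.
1 − 2Q = 0.323972, giving −¼ ln(0.323972) = 0.281775.
d = 0.419838 + 0.281775 = 0.701613.
Under a molecular clock d = 2μt, so t = d/(2μ) = 0.701613 / (2 × 7.8 × 10^-9) = 44.98 million years.

44.98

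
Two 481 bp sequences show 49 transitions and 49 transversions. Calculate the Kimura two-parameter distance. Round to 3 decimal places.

0.239

P = 49/481 ≈ 0.101871 and Q = 49/481 ≈ 0.101871.
Under the Kimura two-parameter model, d = −½ ln(1 − 2P − Q) − ¼ ln(1 − 2Q).
1 − 2P − Q = 0.694387, giving −½ ln(0.694387) = 0.182363.
1 − 2Q = 0.796258, giving −¼ ln(0.796258) = 0.056958.
d = 0.182363 + 0.056958 = 0.239321.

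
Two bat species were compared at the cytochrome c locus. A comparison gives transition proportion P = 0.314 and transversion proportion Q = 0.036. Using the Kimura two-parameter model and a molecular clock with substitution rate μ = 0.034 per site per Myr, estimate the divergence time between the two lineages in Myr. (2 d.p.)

Under the Kimura two-parameter model, d = −½ ln(1 − 2P − Q) − ¼ ln(1 − 2Q).
1 − 2P − Q = 0.336, giving −½ ln(0.336) = 0.545322.
1 − 2Q = 0.928, giving −¼ ln(0.928) = 0.018681.
d = 0.545322 + 0.018681 = 0.564003.
Under a molecular clock d = 2μt, so t = d/(2μ) = 0.564003 / (2 × 0.034) = 8.29 Myr.

8.29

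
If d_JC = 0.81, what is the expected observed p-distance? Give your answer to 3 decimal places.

0.495

p = (3/4)(1 − e^(−4d/3)) = 0.75 × (1 − e^(-1.08)) = 0.75 × (1 − 0.339596) = 0.495303.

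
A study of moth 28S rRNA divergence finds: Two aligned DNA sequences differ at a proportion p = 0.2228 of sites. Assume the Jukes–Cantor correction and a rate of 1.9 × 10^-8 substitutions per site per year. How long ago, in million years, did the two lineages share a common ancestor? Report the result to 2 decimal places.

d = −(3/4) ln(1 − 4p/3) = −0.75 ln(1 − 0.297067) = −0.75 ln(0.702933)
  = −0.75 × (-0.352494) = 0.264371 substitutions/site.
Under a molecular clock d = 2μt, so t = d/(2μ) = 0.264371 / (2 × 1.9 × 10^-8) = 6.96 million years.

6.96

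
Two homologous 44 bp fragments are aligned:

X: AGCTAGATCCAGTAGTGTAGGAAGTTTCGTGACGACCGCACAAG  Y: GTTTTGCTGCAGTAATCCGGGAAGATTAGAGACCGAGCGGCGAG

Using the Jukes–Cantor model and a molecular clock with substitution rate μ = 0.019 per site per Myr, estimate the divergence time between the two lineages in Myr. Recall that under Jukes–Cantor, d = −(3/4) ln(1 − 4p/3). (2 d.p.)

19.97

The sequences differ at 21 of 44 sites, so p = 21/44 ≈ 0.477273.
d = −(3/4) ln(1 − 4p/3) = −0.75 ln(1 − 0.636364) = −0.75 ln(0.363636)
  = −0.75 × (-1.011602) = 0.758702 substitutions/site.
Under a molecular clock d = 2μt, so t = d/(2μ) = 0.758702 / (2 × 0.019) = 19.97 Myr.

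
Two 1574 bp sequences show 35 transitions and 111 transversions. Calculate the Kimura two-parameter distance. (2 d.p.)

P = 35/1574 ≈ 0.022236 and Q = 111/1574 ≈ 0.070521.
Under the Kimura two-parameter model, d = −½ ln(1 − 2P − Q) − ¼ ln(1 − 2Q).
1 − 2P − Q = 0.885007, giving −½ ln(0.885007) = 0.061080.
1 − 2Q = 0.858958, giving −¼ ln(0.858958) = 0.038009.
d = 0.061080 + 0.038009 = 0.099089.

0.10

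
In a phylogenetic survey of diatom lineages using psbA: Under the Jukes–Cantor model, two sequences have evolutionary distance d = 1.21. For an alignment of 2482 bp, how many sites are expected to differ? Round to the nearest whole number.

Invert JC69: p = (3/4)(1 − e^(−4d/3)) = 0.75 × (1 − e^(-1.613333)) = 0.75 × (1 − 0.199222) = 0.600584.
Expected differing sites = pL ≈ 0.600584 × 2482 = 1490.649488 ≈ 1491.

1491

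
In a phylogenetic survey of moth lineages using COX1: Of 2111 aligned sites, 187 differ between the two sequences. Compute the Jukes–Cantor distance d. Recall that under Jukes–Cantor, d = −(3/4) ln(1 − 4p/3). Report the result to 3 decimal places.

p = 187/2111 ≈ 0.088584.
d = −(3/4) ln(1 − 4p/3) = −0.75 ln(1 − 0.118112) = −0.75 ln(0.881888)
  = −0.75 × (-0.125690) = 0.094268 substitutions/site.

0.094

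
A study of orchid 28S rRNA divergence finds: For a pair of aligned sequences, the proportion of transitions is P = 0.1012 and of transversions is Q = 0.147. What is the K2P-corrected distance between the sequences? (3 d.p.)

0.302

Under the Kimura two-parameter model, d = −½ ln(1 − 2P − Q) − ¼ ln(1 − 2Q).
1 − 2P − Q = 0.6506, giving −½ ln(0.6506) = 0.214930.
1 − 2Q = 0.706, giving −¼ ln(0.706) = 0.087035.
d = 0.214930 + 0.087035 = 0.301965.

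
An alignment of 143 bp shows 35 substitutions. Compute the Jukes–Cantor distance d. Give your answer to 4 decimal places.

p = 35/143 ≈ 0.244755.
d = −(3/4) ln(1 − 4p/3) = −0.75 ln(1 − 0.32634) = −0.75 ln(0.67366)
  = −0.75 × (-0.395030) = 0.296273 substitutions/site.

0.2963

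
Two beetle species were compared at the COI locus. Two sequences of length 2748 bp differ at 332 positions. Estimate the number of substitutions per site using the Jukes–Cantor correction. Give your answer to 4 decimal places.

0.1317

p = 332/2748 ≈ 0.120815.
d = −(3/4) ln(1 − 4p/3) = −0.75 ln(1 − 0.161087) = −0.75 ln(0.838913)
  = −0.75 × (-0.175648) = 0.131736 substitutions/site.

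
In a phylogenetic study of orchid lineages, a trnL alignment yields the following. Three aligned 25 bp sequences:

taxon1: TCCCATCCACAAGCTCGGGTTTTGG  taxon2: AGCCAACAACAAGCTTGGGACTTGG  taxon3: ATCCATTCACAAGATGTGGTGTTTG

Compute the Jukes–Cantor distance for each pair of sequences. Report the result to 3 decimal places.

taxon1–taxon2: 7/25 sites differ → p = 0.28, d = −0.75 ln(1 − 0.373333) = 0.350505 ≈ 0.351.
taxon1–taxon3: 8/25 sites differ → p = 0.32, d = −0.75 ln(1 − 0.426667) = 0.417216 ≈ 0.417.
taxon2–taxon3: 10/25 sites differ → p = 0.4, d = −0.75 ln(1 − 0.533333) = 0.571605 ≈ 0.572.

d(taxon1,taxon2) = 0.351, d(taxon1,taxon3) = 0.417, d(taxon2,taxon3) = 0.572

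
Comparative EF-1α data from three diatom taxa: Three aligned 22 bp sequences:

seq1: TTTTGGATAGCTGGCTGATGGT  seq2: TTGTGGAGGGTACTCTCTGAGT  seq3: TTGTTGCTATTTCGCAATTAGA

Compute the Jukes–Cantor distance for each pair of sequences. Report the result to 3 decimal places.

d(seq1,seq2) = 0.824, d(seq1,seq3) = 0.824, d(seq2,seq3) = 0.824

seq1–seq2: 11/22 sites differ → p = 0.5, d = −0.75 ln(1 − 0.666667) = 0.823960 ≈ 0.824.
seq1–seq3: 11/22 sites differ → p = 0.5, d = −0.75 ln(1 − 0.666667) = 0.823960 ≈ 0.824.
seq2–seq3: 11/22 sites differ → p = 0.5, d = −0.75 ln(1 − 0.666667) = 0.823960 ≈ 0.824.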